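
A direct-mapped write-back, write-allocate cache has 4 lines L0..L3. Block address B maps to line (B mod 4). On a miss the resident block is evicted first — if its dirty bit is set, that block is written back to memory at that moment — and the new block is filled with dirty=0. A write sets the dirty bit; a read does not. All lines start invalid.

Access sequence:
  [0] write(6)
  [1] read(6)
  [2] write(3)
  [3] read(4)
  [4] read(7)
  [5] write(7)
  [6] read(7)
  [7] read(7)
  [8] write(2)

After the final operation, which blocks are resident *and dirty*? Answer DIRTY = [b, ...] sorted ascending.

DIRTY = [2, 7]

0: W B6 → L2 miss [D]
1: R B6 → L2 hit [D]
2: W B3 → L3 miss [D]
3: R B4 → L0 miss [-]
4: R B7 → L3 miss wb→B3 [-]
5: W B7 → L3 hit [D]
6: R B7 → L3 hit [D]
7: R B7 → L3 hit [D]
8: W B2 → L2 miss wb→B6 [D]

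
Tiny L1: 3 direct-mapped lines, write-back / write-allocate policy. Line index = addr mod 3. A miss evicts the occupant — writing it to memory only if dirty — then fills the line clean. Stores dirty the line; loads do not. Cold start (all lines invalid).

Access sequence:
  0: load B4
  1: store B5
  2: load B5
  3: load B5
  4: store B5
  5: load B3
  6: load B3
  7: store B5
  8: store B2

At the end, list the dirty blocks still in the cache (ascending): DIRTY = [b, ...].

DIRTY = [2]

  0 | R B4 → L1 miss [-]
  1 | W B5 → L2 miss [D]
  2 | R B5 → L2 hit [D]
  3 | R B5 → L2 hit [D]
  4 | W B5 → L2 hit [D]
  5 | R B3 → L0 miss [-]
  6 | R B3 → L0 hit [-]
  7 | W B5 → L2 hit [D]
  8 | W B2 → L2 miss wb→B5 [D]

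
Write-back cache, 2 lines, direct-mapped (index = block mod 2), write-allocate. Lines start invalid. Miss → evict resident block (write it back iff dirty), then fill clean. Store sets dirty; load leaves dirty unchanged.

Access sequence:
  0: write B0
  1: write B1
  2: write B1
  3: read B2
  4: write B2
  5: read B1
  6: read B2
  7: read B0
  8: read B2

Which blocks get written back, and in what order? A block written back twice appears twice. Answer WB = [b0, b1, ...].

WB = [0, 2]

0: W B0 → L0 miss [D]
1: W B1 → L1 miss [D]
2: W B1 → L1 hit [D]
3: R B2 → L0 miss wb→B0 [-]
4: W B2 → L0 hit [D]
5: R B1 → L1 hit [D]
6: R B2 → L0 hit [D]
7: R B0 → L0 miss wb→B2 [-]
8: R B2 → L0 miss [-]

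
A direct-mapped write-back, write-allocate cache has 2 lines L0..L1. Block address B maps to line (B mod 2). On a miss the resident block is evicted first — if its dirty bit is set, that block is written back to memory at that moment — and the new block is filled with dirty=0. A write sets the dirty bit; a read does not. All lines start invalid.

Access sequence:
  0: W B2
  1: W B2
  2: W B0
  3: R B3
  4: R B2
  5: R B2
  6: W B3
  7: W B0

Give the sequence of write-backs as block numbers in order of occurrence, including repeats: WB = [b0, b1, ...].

WB = [2, 0]

0: W B2 → L0 miss [D]
1: W B2 → L0 hit [D]
2: W B0 → L0 miss wb→B2 [D]
3: R B3 → L1 miss [-]
4: R B2 → L0 miss wb→B0 [-]
5: R B2 → L0 hit [-]
6: W B3 → L1 hit [D]
7: W B0 → L0 miss [D]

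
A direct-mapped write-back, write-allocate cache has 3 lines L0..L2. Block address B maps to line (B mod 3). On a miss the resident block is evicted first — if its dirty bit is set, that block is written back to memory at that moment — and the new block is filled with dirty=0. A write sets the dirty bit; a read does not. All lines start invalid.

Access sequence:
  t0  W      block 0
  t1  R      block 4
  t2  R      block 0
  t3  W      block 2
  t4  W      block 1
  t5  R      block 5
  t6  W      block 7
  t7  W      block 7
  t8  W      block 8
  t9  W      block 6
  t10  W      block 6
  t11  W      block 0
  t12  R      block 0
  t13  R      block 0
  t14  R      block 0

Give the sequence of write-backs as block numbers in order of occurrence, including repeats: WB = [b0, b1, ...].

  0 | W B0 → L0 miss [D]
  1 | R B4 → L1 miss [-]
  2 | R B0 → L0 hit [D]
  3 | W B2 → L2 miss [D]
  4 | W B1 → L1 miss [D]
  5 | R B5 → L2 miss wb→B2 [-]
  6 | W B7 → L1 miss wb→B1 [D]
  7 | W B7 → L1 hit [D]
  8 | W B8 → L2 miss [D]
  9 | W B6 → L0 miss wb→B0 [D]
  10 | W B6 → L0 hit [D]
  11 | W B0 → L0 miss wb→B6 [D]
  12 | R B0 → L0 hit [D]
  13 | R B0 → L0 hit [D]
  14 | R B0 → L0 hit [D]

WB = [2, 1, 0, 6]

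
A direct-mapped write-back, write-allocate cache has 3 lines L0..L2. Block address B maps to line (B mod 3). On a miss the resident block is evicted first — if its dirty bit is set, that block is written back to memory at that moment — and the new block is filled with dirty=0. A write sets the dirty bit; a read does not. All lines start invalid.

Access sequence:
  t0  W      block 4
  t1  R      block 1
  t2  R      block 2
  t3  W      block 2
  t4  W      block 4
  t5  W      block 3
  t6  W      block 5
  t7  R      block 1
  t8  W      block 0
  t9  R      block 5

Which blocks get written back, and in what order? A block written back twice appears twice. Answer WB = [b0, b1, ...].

  0 | W B4 → L1 miss [D]
  1 | R B1 → L1 miss wb→B4 [-]
  2 | R B2 → L2 miss [-]
  3 | W B2 → L2 hit [D]
  4 | W B4 → L1 miss [D]
  5 | W B3 → L0 miss [D]
  6 | W B5 → L2 miss wb→B2 [D]
  7 | R B1 → L1 miss wb→B4 [-]
  8 | W B0 → L0 miss wb→B3 [D]
  9 | R B5 → L2 hit [D]

WB = [4, 2, 4, 3]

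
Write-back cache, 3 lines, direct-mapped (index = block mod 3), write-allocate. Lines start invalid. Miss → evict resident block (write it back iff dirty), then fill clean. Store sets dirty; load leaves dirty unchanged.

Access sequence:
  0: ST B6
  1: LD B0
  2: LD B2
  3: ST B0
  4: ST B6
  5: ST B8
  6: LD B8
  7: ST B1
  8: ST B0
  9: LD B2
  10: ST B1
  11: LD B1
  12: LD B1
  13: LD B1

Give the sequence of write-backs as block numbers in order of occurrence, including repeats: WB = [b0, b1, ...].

WB = [6, 0, 6, 8]

0: W B6 -> L0 miss  d=D]
1: R B0 -> L0 miss wb->B6  d=-]
2: R B2 -> L2 miss  d=-]
3: W B0 -> L0 hit  d=D]
4: W B6 -> L0 miss wb->B0  d=D]
5: W B8 -> L2 miss  d=D]
6: R B8 -> L2 hit  d=D]
7: W B1 -> L1 miss  d=D]
8: W B0 -> L0 miss wb->B6  d=D]
9: R B2 -> L2 miss wb->B8  d=-]
10: W B1 -> L1 hit  d=D]
11: R B1 -> L1 hit  d=D]
12: R B1 -> L1 hit  d=D]
13: R B1 -> L1 hit  d=D]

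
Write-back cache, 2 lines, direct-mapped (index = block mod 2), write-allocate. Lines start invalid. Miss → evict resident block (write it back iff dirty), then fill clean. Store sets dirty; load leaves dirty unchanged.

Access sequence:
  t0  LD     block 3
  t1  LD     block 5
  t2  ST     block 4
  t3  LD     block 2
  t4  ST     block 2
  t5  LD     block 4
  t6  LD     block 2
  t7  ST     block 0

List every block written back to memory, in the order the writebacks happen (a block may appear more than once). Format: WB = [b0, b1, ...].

0: R B3 → L1 miss [-]
1: R B5 → L1 miss [-]
2: W B4 → L0 miss [D]
3: R B2 → L0 miss wb→B4 [-]
4: W B2 → L0 hit [D]
5: R B4 → L0 miss wb→B2 [-]
6: R B2 → L0 miss [-]
7: W B0 → L0 miss [D]

WB = [4, 2]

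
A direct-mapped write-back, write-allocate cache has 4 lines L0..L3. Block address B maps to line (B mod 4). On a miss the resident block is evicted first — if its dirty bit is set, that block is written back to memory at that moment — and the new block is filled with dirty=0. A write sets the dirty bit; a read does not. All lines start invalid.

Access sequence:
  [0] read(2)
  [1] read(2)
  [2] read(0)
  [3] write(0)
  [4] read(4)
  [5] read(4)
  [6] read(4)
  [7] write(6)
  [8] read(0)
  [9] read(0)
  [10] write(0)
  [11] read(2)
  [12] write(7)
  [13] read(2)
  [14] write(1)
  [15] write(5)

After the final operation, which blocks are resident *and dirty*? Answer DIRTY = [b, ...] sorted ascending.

0: R B2 -> L2 miss  d=-]
1: R B2 -> L2 hit  d=-]
2: R B0 -> L0 miss  d=-]
3: W B0 -> L0 hit  d=D]
4: R B4 -> L0 miss wb->B0  d=-]
5: R B4 -> L0 hit  d=-]
6: R B4 -> L0 hit  d=-]
7: W B6 -> L2 miss  d=D]
8: R B0 -> L0 miss  d=-]
9: R B0 -> L0 hit  d=-]
10: W B0 -> L0 hit  d=D]
11: R B2 -> L2 miss wb->B6  d=-]
12: W B7 -> L3 miss  d=D]
13: R B2 -> L2 hit  d=-]
14: W B1 -> L1 miss  d=D]
15: W B5 -> L1 miss wb->B1  d=D]

DIRTY = [0, 5, 7]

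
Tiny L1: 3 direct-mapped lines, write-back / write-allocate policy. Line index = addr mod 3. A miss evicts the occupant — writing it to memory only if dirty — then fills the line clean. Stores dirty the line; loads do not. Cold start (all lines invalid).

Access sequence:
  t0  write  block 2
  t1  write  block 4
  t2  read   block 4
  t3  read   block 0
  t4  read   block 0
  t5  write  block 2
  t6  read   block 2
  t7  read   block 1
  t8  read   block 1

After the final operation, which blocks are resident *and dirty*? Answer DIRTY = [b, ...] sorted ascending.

DIRTY = [2]

0: W B2 -> L2 miss  d=D]
1: W B4 -> L1 miss  d=D]
2: R B4 -> L1 hit  d=D]
3: R B0 -> L0 miss  d=-]
4: R B0 -> L0 hit  d=-]
5: W B2 -> L2 hit  d=D]
6: R B2 -> L2 hit  d=D]
7: R B1 -> L1 miss wb->B4  d=-]
8: R B1 -> L1 hit  d=-]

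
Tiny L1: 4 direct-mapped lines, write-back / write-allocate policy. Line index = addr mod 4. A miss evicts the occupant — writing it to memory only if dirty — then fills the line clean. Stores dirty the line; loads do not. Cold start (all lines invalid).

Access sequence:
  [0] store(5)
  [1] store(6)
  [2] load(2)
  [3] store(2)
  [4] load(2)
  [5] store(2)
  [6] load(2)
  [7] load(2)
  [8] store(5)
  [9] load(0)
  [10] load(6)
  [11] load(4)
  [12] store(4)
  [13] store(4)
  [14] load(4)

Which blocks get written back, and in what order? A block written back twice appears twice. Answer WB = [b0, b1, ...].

WB = [6, 2]

0: W B5 -> L1 miss  d=D]
1: W B6 -> L2 miss  d=D]
2: R B2 -> L2 miss wb->B6  d=-]
3: W B2 -> L2 hit  d=D]
4: R B2 -> L2 hit  d=D]
5: W B2 -> L2 hit  d=D]
6: R B2 -> L2 hit  d=D]
7: R B2 -> L2 hit  d=D]
8: W B5 -> L1 hit  d=D]
9: R B0 -> L0 miss  d=-]
10: R B6 -> L2 miss wb->B2  d=-]
11: R B4 -> L0 miss  d=-]
12: W B4 -> L0 hit  d=D]
13: W B4 -> L0 hit  d=D]
14: R B4 -> L0 hit  d=D]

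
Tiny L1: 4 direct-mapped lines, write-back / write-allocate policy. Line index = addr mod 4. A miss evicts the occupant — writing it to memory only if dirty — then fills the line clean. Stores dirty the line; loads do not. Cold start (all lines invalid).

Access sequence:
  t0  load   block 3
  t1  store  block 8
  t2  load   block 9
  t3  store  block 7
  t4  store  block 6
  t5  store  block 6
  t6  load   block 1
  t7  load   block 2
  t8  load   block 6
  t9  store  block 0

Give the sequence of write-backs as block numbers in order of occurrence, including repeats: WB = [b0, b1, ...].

0: R B3 -> L3 miss  d=-]
1: W B8 -> L0 miss  d=D]
2: R B9 -> L1 miss  d=-]
3: W B7 -> L3 miss  d=D]
4: W B6 -> L2 miss  d=D]
5: W B6 -> L2 hit  d=D]
6: R B1 -> L1 miss  d=-]
7: R B2 -> L2 miss wb->B6  d=-]
8: R B6 -> L2 miss  d=-]
9: W B0 -> L0 miss wb->B8  d=D]

WB = [6, 8]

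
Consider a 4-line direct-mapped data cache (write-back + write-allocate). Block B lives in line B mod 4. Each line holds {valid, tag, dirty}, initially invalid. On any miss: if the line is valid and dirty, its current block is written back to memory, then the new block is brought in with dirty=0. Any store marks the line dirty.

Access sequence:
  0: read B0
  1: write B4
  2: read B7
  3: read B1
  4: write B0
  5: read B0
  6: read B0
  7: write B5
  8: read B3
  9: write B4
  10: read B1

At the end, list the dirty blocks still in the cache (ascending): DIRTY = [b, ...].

0: R B0 -> L0 miss  d=-]
1: W B4 -> L0 miss  d=D]
2: R B7 -> L3 miss  d=-]
3: R B1 -> L1 miss  d=-]
4: W B0 -> L0 miss wb->B4  d=D]
5: R B0 -> L0 hit  d=D]
6: R B0 -> L0 hit  d=D]
7: W B5 -> L1 miss  d=D]
8: R B3 -> L3 miss  d=-]
9: W B4 -> L0 miss wb->B0  d=D]
10: R B1 -> L1 miss wb->B5  d=-]

DIRTY = [4]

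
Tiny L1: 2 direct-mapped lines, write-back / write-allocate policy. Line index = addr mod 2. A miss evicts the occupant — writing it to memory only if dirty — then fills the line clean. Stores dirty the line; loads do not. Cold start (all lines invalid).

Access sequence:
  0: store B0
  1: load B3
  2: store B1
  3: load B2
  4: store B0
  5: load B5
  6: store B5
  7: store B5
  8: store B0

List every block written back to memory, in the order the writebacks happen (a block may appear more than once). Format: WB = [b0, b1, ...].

0: W B0 -> L0 miss  d=D]
1: R B3 -> L1 miss  d=-]
2: W B1 -> L1 miss  d=D]
3: R B2 -> L0 miss wb->B0  d=-]
4: W B0 -> L0 miss  d=D]
5: R B5 -> L1 miss wb->B1  d=-]
6: W B5 -> L1 hit  d=D]
7: W B5 -> L1 hit  d=D]
8: W B0 -> L0 hit  d=D]

WB = [0, 1]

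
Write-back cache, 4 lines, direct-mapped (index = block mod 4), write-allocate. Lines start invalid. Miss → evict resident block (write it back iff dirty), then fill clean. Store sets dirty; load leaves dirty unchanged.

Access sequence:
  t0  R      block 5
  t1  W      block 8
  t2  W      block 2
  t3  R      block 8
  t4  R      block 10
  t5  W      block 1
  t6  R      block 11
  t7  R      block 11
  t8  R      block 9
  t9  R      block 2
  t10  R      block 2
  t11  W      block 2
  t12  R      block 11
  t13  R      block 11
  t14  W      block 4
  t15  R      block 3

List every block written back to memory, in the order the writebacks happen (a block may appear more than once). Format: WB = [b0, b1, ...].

WB = [2, 1, 8]

0: R B5 → L1 miss [-]
1: W B8 → L0 miss [D]
2: W B2 → L2 miss [D]
3: R B8 → L0 hit [D]
4: R B10 → L2 miss wb→B2 [-]
5: W B1 → L1 miss [D]
6: R B11 → L3 miss [-]
7: R B11 → L3 hit [-]
8: R B9 → L1 miss wb→B1 [-]
9: R B2 → L2 miss [-]
10: R B2 → L2 hit [-]
11: W B2 → L2 hit [D]
12: R B11 → L3 hit [-]
13: R B11 → L3 hit [-]
14: W B4 → L0 miss wb→B8 [D]
15: R B3 → L3 miss [-]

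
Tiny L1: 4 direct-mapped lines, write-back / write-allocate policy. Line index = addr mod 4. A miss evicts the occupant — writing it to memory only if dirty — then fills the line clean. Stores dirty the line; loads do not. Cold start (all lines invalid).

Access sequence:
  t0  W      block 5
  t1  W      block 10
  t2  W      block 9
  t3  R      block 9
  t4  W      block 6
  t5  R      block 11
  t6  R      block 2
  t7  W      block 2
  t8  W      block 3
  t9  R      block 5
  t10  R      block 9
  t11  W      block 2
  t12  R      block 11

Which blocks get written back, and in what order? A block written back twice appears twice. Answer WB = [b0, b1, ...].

WB = [5, 10, 6, 9, 3]

0: W B5 → L1 miss [D]
1: W B10 → L2 miss [D]
2: W B9 → L1 miss wb→B5 [D]
3: R B9 → L1 hit [D]
4: W B6 → L2 miss wb→B10 [D]
5: R B11 → L3 miss [-]
6: R B2 → L2 miss wb→B6 [-]
7: W B2 → L2 hit [D]
8: W B3 → L3 miss [D]
9: R B5 → L1 miss wb→B9 [-]
10: R B9 → L1 miss [-]
11: W B2 → L2 hit [D]
12: R B11 → L3 miss wb→B3 [-]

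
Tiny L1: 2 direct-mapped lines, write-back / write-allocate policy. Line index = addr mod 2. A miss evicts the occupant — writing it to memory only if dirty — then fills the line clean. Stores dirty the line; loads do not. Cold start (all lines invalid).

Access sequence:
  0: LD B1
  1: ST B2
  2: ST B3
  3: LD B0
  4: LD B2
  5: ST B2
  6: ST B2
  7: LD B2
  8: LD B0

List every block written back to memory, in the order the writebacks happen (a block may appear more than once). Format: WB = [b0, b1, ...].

0: R B1 → L1 miss [-]
1: W B2 → L0 miss [D]
2: W B3 → L1 miss [D]
3: R B0 → L0 miss wb→B2 [-]
4: R B2 → L0 miss [-]
5: W B2 → L0 hit [D]
6: W B2 → L0 hit [D]
7: R B2 → L0 hit [D]
8: R B0 → L0 miss wb→B2 [-]

WB = [2, 2]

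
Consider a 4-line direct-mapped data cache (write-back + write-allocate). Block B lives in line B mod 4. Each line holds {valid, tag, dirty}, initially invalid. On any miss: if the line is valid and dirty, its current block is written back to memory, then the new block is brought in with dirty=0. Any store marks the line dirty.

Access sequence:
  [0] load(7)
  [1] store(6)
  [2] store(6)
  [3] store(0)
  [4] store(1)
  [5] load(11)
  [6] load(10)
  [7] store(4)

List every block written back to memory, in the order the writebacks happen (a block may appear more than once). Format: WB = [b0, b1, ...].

WB = [6, 0]

0: R B7 -> L3 miss  d=-]
1: W B6 -> L2 miss  d=D]
2: W B6 -> L2 hit  d=D]
3: W B0 -> L0 miss  d=D]
4: W B1 -> L1 miss  d=D]
5: R B11 -> L3 miss  d=-]
6: R B10 -> L2 miss wb->B6  d=-]
7: W B4 -> L0 miss wb->B0  d=D]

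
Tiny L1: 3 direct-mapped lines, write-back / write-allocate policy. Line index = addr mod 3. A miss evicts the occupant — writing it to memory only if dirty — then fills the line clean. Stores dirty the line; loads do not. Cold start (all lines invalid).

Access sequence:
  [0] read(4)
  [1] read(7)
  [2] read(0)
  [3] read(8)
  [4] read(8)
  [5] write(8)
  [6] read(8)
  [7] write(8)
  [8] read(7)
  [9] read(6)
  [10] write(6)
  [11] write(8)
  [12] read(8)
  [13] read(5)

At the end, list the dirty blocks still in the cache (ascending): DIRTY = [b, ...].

0: R B4 -> L1 miss  d=-]
1: R B7 -> L1 miss  d=-]
2: R B0 -> L0 miss  d=-]
3: R B8 -> L2 miss  d=-]
4: R B8 -> L2 hit  d=-]
5: W B8 -> L2 hit  d=D]
6: R B8 -> L2 hit  d=D]
7: W B8 -> L2 hit  d=D]
8: R B7 -> L1 hit  d=-]
9: R B6 -> L0 miss  d=-]
10: W B6 -> L0 hit  d=D]
11: W B8 -> L2 hit  d=D]
12: R B8 -> L2 hit  d=D]
13: R B5 -> L2 miss wb->B8  d=-]

DIRTY = [6]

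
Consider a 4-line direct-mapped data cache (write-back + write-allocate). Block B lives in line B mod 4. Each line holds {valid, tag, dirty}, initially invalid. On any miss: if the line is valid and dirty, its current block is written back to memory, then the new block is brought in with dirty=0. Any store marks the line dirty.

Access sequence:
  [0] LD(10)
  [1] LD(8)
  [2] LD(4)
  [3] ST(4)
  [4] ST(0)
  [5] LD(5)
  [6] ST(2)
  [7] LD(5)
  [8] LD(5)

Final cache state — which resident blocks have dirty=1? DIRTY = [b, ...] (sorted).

DIRTY = [0, 2]

  0 | R B10 → L2 miss [-]
  1 | R B8 → L0 miss [-]
  2 | R B4 → L0 miss [-]
  3 | W B4 → L0 hit [D]
  4 | W B0 → L0 miss wb→B4 [D]
  5 | R B5 → L1 miss [-]
  6 | W B2 → L2 miss [D]
  7 | R B5 → L1 hit [-]
  8 | R B5 → L1 hit [-]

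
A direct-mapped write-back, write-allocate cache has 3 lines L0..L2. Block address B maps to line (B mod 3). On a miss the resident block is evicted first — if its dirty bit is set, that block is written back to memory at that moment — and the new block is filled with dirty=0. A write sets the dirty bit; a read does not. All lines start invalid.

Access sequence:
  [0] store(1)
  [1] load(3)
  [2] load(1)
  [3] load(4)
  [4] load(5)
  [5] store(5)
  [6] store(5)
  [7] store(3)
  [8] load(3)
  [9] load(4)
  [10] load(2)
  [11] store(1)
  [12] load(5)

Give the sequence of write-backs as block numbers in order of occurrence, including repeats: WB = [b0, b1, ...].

0: W B1 → L1 miss [D]
1: R B3 → L0 miss [-]
2: R B1 → L1 hit [D]
3: R B4 → L1 miss wb→B1 [-]
4: R B5 → L2 miss [-]
5: W B5 → L2 hit [D]
6: W B5 → L2 hit [D]
7: W B3 → L0 hit [D]
8: R B3 → L0 hit [D]
9: R B4 → L1 hit [-]
10: R B2 → L2 miss wb→B5 [-]
11: W B1 → L1 miss [D]
12: R B5 → L2 miss [-]

WB = [1, 5]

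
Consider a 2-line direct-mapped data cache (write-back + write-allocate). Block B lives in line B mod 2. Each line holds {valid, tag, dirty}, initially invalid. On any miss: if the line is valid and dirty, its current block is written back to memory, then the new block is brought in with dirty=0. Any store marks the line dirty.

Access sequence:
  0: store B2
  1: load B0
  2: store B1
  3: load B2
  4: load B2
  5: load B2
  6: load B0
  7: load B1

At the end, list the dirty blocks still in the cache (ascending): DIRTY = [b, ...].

DIRTY = [1]

  0 | W B2 → L0 miss [D]
  1 | R B0 → L0 miss wb→B2 [-]
  2 | W B1 → L1 miss [D]
  3 | R B2 → L0 miss [-]
  4 | R B2 → L0 hit [-]
  5 | R B2 → L0 hit [-]
  6 | R B0 → L0 miss [-]
  7 | R B1 → L1 hit [D]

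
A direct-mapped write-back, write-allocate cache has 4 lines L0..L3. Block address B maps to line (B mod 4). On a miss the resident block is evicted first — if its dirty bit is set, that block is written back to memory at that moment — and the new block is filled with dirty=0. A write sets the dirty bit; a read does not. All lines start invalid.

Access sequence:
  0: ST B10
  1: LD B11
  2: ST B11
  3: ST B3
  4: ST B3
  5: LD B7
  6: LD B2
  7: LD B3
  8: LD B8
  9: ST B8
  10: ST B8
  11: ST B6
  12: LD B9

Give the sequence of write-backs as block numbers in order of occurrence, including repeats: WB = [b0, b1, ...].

WB = [11, 3, 10]

0: W B10 -> L2 miss  d=D]
1: R B11 -> L3 miss  d=-]
2: W B11 -> L3 hit  d=D]
3: W B3 -> L3 miss wb->B11  d=D]
4: W B3 -> L3 hit  d=D]
5: R B7 -> L3 miss wb->B3  d=-]
6: R B2 -> L2 miss wb->B10  d=-]
7: R B3 -> L3 miss  d=-]
8: R B8 -> L0 miss  d=-]
9: W B8 -> L0 hit  d=D]
10: W B8 -> L0 hit  d=D]
11: W B6 -> L2 miss  d=D]
12: R B9 -> L1 miss  d=-]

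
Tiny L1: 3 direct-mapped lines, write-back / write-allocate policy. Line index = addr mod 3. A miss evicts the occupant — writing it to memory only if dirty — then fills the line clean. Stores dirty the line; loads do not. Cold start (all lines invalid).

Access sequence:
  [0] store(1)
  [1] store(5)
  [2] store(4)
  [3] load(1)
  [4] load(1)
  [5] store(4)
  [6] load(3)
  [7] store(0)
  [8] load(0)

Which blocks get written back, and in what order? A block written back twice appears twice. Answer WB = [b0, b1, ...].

WB = [1, 4]

0: W B1 -> L1 miss  d=D]
1: W B5 -> L2 miss  d=D]
2: W B4 -> L1 miss wb->B1  d=D]
3: R B1 -> L1 miss wb->B4  d=-]
4: R B1 -> L1 hit  d=-]
5: W B4 -> L1 miss  d=D]
6: R B3 -> L0 miss  d=-]
7: W B0 -> L0 miss  d=D]
8: R B0 -> L0 hit  d=D]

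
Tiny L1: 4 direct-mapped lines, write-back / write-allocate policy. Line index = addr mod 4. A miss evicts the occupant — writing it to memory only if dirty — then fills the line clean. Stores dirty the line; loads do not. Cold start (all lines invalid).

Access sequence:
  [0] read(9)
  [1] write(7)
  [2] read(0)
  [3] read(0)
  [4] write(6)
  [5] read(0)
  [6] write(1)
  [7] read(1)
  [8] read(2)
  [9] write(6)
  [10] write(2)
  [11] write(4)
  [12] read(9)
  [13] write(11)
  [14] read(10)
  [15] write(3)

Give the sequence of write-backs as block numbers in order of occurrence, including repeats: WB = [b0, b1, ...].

  0 | R B9 → L1 miss [-]
  1 | W B7 → L3 miss [D]
  2 | R B0 → L0 miss [-]
  3 | R B0 → L0 hit [-]
  4 | W B6 → L2 miss [D]
  5 | R B0 → L0 hit [-]
  6 | W B1 → L1 miss [D]
  7 | R B1 → L1 hit [D]
  8 | R B2 → L2 miss wb→B6 [-]
  9 | W B6 → L2 miss [D]
  10 | W B2 → L2 miss wb→B6 [D]
  11 | W B4 → L0 miss [D]
  12 | R B9 → L1 miss wb→B1 [-]
  13 | W B11 → L3 miss wb→B7 [D]
  14 | R B10 → L2 miss wb→B2 [-]
  15 | W B3 → L3 miss wb→B11 [D]

WB = [6, 6, 1, 7, 2, 11]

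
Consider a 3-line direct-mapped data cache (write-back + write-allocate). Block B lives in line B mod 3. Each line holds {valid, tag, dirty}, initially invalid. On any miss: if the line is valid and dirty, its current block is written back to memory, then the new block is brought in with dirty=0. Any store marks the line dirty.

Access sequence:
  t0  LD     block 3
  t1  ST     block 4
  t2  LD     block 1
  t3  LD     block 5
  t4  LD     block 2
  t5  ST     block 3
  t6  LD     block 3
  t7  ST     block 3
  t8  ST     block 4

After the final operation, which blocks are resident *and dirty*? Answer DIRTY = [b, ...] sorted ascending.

0: R B3 -> L0 miss  d=-]
1: W B4 -> L1 miss  d=D]
2: R B1 -> L1 miss wb->B4  d=-]
3: R B5 -> L2 miss  d=-]
4: R B2 -> L2 miss  d=-]
5: W B3 -> L0 hit  d=D]
6: R B3 -> L0 hit  d=D]
7: W B3 -> L0 hit  d=D]
8: W B4 -> L1 miss  d=D]

DIRTY = [3, 4]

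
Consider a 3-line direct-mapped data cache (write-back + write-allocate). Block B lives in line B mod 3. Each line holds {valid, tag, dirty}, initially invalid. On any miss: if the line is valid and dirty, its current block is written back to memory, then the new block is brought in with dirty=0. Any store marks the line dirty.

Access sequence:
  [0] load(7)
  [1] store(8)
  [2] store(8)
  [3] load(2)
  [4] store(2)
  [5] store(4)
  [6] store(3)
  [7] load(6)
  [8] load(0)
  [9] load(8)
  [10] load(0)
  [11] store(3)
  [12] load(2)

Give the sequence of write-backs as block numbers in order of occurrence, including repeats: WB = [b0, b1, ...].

WB = [8, 3, 2]

  0 | R B7 → L1 miss [-]
  1 | W B8 → L2 miss [D]
  2 | W B8 → L2 hit [D]
  3 | R B2 → L2 miss wb→B8 [-]
  4 | W B2 → L2 hit [D]
  5 | W B4 → L1 miss [D]
  6 | W B3 → L0 miss [D]
  7 | R B6 → L0 miss wb→B3 [-]
  8 | R B0 → L0 miss [-]
  9 | R B8 → L2 miss wb→B2 [-]
  10 | R B0 → L0 hit [-]
  11 | W B3 → L0 miss [D]
  12 | R B2 → L2 miss [-]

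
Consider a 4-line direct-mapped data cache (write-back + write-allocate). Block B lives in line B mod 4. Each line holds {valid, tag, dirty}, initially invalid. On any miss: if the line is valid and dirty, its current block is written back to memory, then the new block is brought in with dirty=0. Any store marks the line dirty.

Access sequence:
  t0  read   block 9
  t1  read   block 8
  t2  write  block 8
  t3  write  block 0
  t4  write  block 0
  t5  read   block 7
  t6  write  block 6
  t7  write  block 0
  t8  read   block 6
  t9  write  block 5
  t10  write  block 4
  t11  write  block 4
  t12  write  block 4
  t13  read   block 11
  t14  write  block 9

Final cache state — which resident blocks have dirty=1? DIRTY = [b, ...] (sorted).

0: R B9 -> L1 miss  d=-]
1: R B8 -> L0 miss  d=-]
2: W B8 -> L0 hit  d=D]
3: W B0 -> L0 miss wb->B8  d=D]
4: W B0 -> L0 hit  d=D]
5: R B7 -> L3 miss  d=-]
6: W B6 -> L2 miss  d=D]
7: W B0 -> L0 hit  d=D]
8: R B6 -> L2 hit  d=D]
9: W B5 -> L1 miss  d=D]
10: W B4 -> L0 miss wb->B0  d=D]
11: W B4 -> L0 hit  d=D]
12: W B4 -> L0 hit  d=D]
13: R B11 -> L3 miss  d=-]
14: W B9 -> L1 miss wb->B5  d=D]

DIRTY = [4, 6, 9]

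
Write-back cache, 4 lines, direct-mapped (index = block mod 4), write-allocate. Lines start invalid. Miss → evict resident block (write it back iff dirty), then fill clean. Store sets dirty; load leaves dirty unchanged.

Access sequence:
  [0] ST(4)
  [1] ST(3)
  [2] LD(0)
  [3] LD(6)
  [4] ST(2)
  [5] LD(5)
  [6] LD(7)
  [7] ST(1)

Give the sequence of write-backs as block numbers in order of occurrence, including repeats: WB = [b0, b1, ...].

WB = [4, 3]

  0 | W B4 → L0 miss [D]
  1 | W B3 → L3 miss [D]
  2 | R B0 → L0 miss wb→B4 [-]
  3 | R B6 → L2 miss [-]
  4 | W B2 → L2 miss [D]
  5 | R B5 → L1 miss [-]
  6 | R B7 → L3 miss wb→B3 [-]
  7 | W B1 → L1 miss [D]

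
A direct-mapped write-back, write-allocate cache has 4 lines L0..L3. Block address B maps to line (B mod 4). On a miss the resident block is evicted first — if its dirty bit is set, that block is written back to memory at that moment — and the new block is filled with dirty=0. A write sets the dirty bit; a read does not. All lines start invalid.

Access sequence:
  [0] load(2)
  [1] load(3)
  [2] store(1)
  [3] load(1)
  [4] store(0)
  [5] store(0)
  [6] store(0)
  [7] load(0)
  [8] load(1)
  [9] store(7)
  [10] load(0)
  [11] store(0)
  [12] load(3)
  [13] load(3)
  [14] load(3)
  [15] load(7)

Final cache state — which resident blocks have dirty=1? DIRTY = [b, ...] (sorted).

DIRTY = [0, 1]

  0 | R B2 → L2 miss [-]
  1 | R B3 → L3 miss [-]
  2 | W B1 → L1 miss [D]
  3 | R B1 → L1 hit [D]
  4 | W B0 → L0 miss [D]
  5 | W B0 → L0 hit [D]
  6 | W B0 → L0 hit [D]
  7 | R B0 → L0 hit [D]
  8 | R B1 → L1 hit [D]
  9 | W B7 → L3 miss [D]
  10 | R B0 → L0 hit [D]
  11 | W B0 → L0 hit [D]
  12 | R B3 → L3 miss wb→B7 [-]
  13 | R B3 → L3 hit [-]
  14 | R B3 → L3 hit [-]
  15 | R B7 → L3 miss [-]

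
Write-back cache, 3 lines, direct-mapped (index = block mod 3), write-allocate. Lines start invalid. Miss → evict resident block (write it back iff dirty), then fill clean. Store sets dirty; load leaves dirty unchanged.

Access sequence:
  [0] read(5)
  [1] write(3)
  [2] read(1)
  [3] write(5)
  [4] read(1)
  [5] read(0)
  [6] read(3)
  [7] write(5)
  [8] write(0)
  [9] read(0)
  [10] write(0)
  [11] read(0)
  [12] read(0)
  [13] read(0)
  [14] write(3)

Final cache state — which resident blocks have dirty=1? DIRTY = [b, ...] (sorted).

DIRTY = [3, 5]

0: R B5 → L2 miss [-]
1: W B3 → L0 miss [D]
2: R B1 → L1 miss [-]
3: W B5 → L2 hit [D]
4: R B1 → L1 hit [-]
5: R B0 → L0 miss wb→B3 [-]
6: R B3 → L0 miss [-]
7: W B5 → L2 hit [D]
8: W B0 → L0 miss [D]
9: R B0 → L0 hit [D]
10: W B0 → L0 hit [D]
11: R B0 → L0 hit [D]
12: R B0 → L0 hit [D]
13: R B0 → L0 hit [D]
14: W B3 → L0 miss wb→B0 [D]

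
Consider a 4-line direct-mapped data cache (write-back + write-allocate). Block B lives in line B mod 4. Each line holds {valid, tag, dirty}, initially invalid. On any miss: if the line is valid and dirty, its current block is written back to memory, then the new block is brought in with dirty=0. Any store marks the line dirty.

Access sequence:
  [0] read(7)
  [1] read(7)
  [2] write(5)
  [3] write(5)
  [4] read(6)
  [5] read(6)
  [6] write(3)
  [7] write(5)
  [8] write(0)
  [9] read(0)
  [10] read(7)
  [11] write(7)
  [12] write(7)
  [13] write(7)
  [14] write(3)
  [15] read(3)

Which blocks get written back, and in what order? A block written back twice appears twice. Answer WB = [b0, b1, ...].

0: R B7 -> L3 miss  d=-]
1: R B7 -> L3 hit  d=-]
2: W B5 -> L1 miss  d=D]
3: W B5 -> L1 hit  d=D]
4: R B6 -> L2 miss  d=-]
5: R B6 -> L2 hit  d=-]
6: W B3 -> L3 miss  d=D]
7: W B5 -> L1 hit  d=D]
8: W B0 -> L0 miss  d=D]
9: R B0 -> L0 hit  d=D]
10: R B7 -> L3 miss wb->B3  d=-]
11: W B7 -> L3 hit  d=D]
12: W B7 -> L3 hit  d=D]
13: W B7 -> L3 hit  d=D]
14: W B3 -> L3 miss wb->B7  d=D]
15: R B3 -> L3 hit  d=D]

WB = [3, 7]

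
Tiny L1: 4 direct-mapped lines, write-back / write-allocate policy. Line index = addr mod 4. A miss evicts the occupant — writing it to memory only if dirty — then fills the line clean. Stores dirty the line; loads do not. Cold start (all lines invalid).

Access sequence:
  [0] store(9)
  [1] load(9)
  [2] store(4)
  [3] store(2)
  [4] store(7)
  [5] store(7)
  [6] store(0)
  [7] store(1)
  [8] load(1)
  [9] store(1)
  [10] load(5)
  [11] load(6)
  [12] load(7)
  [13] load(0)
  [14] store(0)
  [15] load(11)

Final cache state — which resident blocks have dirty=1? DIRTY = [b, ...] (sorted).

0: W B9 → L1 miss [D]
1: R B9 → L1 hit [D]
2: W B4 → L0 miss [D]
3: W B2 → L2 miss [D]
4: W B7 → L3 miss [D]
5: W B7 → L3 hit [D]
6: W B0 → L0 miss wb→B4 [D]
7: W B1 → L1 miss wb→B9 [D]
8: R B1 → L1 hit [D]
9: W B1 → L1 hit [D]
10: R B5 → L1 miss wb→B1 [-]
11: R B6 → L2 miss wb→B2 [-]
12: R B7 → L3 hit [D]
13: R B0 → L0 hit [D]
14: W B0 → L0 hit [D]
15: R B11 → L3 miss wb→B7 [-]

DIRTY = [0]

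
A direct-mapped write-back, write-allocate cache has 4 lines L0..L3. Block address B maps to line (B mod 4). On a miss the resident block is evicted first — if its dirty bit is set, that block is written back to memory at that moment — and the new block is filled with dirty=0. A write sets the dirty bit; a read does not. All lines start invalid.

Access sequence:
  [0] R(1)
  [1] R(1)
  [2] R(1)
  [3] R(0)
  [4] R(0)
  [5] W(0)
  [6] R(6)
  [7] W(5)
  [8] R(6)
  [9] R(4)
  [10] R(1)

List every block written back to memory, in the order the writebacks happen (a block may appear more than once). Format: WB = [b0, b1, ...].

WB = [0, 5]

0: R B1 → L1 miss [-]
1: R B1 → L1 hit [-]
2: R B1 → L1 hit [-]
3: R B0 → L0 miss [-]
4: R B0 → L0 hit [-]
5: W B0 → L0 hit [D]
6: R B6 → L2 miss [-]
7: W B5 → L1 miss [D]
8: R B6 → L2 hit [-]
9: R B4 → L0 miss wb→B0 [-]
10: R B1 → L1 miss wb→B5 [-]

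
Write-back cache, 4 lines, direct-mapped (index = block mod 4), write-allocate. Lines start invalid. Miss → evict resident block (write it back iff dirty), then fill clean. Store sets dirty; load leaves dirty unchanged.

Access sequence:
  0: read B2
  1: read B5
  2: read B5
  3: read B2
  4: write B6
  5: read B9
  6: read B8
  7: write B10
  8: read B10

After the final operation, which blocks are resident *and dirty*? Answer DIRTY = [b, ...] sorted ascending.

DIRTY = [10]

  0 | R B2 → L2 miss [-]
  1 | R B5 → L1 miss [-]
  2 | R B5 → L1 hit [-]
  3 | R B2 → L2 hit [-]
  4 | W B6 → L2 miss [D]
  5 | R B9 → L1 miss [-]
  6 | R B8 → L0 miss [-]
  7 | W B10 → L2 miss wb→B6 [D]
  8 | R B10 → L2 hit [D]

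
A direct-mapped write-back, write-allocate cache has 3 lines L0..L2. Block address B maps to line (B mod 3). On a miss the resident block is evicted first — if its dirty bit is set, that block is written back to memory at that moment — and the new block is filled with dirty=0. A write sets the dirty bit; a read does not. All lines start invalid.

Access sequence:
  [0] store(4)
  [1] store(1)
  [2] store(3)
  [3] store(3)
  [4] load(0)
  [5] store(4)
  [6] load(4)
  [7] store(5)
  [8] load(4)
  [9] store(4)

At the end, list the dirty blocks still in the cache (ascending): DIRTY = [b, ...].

DIRTY = [4, 5]

0: W B4 -> L1 miss  d=D]
1: W B1 -> L1 miss wb->B4  d=D]
2: W B3 -> L0 miss  d=D]
3: W B3 -> L0 hit  d=D]
4: R B0 -> L0 miss wb->B3  d=-]
5: W B4 -> L1 miss wb->B1  d=D]
6: R B4 -> L1 hit  d=D]
7: W B5 -> L2 miss  d=D]
8: R B4 -> L1 hit  d=D]
9: W B4 -> L1 hit  d=D]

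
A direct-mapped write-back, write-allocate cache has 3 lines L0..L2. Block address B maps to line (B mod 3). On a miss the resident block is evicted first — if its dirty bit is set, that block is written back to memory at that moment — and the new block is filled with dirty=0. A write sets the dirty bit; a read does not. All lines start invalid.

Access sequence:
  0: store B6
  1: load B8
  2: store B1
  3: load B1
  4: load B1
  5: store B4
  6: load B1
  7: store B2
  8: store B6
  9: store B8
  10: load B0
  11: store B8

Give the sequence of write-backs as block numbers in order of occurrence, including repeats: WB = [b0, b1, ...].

WB = [1, 4, 2, 6]

0: W B6 → L0 miss [D]
1: R B8 → L2 miss [-]
2: W B1 → L1 miss [D]
3: R B1 → L1 hit [D]
4: R B1 → L1 hit [D]
5: W B4 → L1 miss wb→B1 [D]
6: R B1 → L1 miss wb→B4 [-]
7: W B2 → L2 miss [D]
8: W B6 → L0 hit [D]
9: W B8 → L2 miss wb→B2 [D]
10: R B0 → L0 miss wb→B6 [-]
11: W B8 → L2 hit [D]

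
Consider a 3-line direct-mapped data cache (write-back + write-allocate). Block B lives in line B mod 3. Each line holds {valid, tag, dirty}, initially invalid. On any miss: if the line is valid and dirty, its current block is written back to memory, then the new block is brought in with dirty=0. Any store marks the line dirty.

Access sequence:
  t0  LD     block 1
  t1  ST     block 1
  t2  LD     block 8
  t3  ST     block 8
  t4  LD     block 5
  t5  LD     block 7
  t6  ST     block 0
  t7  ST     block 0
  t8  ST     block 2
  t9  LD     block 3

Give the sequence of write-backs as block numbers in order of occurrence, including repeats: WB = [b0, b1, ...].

  0 | R B1 → L1 miss [-]
  1 | W B1 → L1 hit [D]
  2 | R B8 → L2 miss [-]
  3 | W B8 → L2 hit [D]
  4 | R B5 → L2 miss wb→B8 [-]
  5 | R B7 → L1 miss wb→B1 [-]
  6 | W B0 → L0 miss [D]
  7 | W B0 → L0 hit [D]
  8 | W B2 → L2 miss [D]
  9 | R B3 → L0 miss wb→B0 [-]

WB = [8, 1, 0]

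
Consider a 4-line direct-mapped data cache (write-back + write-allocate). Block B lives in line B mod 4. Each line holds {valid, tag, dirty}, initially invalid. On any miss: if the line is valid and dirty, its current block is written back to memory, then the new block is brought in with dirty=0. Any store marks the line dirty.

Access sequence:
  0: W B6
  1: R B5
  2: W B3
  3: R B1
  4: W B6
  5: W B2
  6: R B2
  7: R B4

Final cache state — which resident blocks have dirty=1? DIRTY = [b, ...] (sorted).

DIRTY = [2, 3]

0: W B6 -> L2 miss  d=D]
1: R B5 -> L1 miss  d=-]
2: W B3 -> L3 miss  d=D]
3: R B1 -> L1 miss  d=-]
4: W B6 -> L2 hit  d=D]
5: W B2 -> L2 miss wb->B6  d=D]
6: R B2 -> L2 hit  d=D]
7: R B4 -> L0 miss  d=-]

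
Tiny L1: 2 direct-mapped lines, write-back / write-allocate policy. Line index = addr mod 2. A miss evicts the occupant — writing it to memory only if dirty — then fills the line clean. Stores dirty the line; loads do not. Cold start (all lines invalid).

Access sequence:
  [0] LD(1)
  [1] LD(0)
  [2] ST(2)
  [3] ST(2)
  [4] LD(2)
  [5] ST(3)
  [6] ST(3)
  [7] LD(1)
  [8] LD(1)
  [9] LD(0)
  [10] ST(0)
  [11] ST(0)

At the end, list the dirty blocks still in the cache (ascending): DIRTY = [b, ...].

0: R B1 -> L1 miss  d=-]
1: R B0 -> L0 miss  d=-]
2: W B2 -> L0 miss  d=D]
3: W B2 -> L0 hit  d=D]
4: R B2 -> L0 hit  d=D]
5: W B3 -> L1 miss  d=D]
6: W B3 -> L1 hit  d=D]
7: R B1 -> L1 miss wb->B3  d=-]
8: R B1 -> L1 hit  d=-]
9: R B0 -> L0 miss wb->B2  d=-]
10: W B0 -> L0 hit  d=D]
11: W B0 -> L0 hit  d=D]

DIRTY = [0]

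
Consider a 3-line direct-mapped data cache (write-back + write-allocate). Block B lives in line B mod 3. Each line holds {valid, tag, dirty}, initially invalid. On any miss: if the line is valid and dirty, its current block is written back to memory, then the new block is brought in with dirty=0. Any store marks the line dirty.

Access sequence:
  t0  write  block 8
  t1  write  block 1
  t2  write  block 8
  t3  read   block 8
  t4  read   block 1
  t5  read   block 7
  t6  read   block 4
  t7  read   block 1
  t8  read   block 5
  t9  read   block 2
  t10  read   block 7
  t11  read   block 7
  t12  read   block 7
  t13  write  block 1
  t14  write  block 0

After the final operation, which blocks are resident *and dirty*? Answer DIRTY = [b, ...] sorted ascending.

  0 | W B8 → L2 miss [D]
  1 | W B1 → L1 miss [D]
  2 | W B8 → L2 hit [D]
  3 | R B8 → L2 hit [D]
  4 | R B1 → L1 hit [D]
  5 | R B7 → L1 miss wb→B1 [-]
  6 | R B4 → L1 miss [-]
  7 | R B1 → L1 miss [-]
  8 | R B5 → L2 miss wb→B8 [-]
  9 | R B2 → L2 miss [-]
  10 | R B7 → L1 miss [-]
  11 | R B7 → L1 hit [-]
  12 | R B7 → L1 hit [-]
  13 | W B1 → L1 miss [D]
  14 | W B0 → L0 miss [D]

DIRTY = [0, 1]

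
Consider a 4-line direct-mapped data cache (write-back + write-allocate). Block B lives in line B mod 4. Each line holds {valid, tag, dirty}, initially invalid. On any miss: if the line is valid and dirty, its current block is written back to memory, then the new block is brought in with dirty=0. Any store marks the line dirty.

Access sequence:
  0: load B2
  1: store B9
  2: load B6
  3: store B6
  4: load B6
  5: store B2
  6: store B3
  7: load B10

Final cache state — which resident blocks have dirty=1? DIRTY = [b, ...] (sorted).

0: R B2 → L2 miss [-]
1: W B9 → L1 miss [D]
2: R B6 → L2 miss [-]
3: W B6 → L2 hit [D]
4: R B6 → L2 hit [D]
5: W B2 → L2 miss wb→B6 [D]
6: W B3 → L3 miss [D]
7: R B10 → L2 miss wb→B2 [-]

DIRTY = [3, 9]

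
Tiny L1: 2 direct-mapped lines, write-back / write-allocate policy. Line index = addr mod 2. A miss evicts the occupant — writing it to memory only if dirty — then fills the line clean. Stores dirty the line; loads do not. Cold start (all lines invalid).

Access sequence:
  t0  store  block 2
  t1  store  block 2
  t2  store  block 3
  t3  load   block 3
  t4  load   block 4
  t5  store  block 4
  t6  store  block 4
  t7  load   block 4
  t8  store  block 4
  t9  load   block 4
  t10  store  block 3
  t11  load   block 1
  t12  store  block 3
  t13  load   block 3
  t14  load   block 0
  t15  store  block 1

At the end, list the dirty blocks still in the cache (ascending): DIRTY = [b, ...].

0: W B2 → L0 miss [D]
1: W B2 → L0 hit [D]
2: W B3 → L1 miss [D]
3: R B3 → L1 hit [D]
4: R B4 → L0 miss wb→B2 [-]
5: W B4 → L0 hit [D]
6: W B4 → L0 hit [D]
7: R B4 → L0 hit [D]
8: W B4 → L0 hit [D]
9: R B4 → L0 hit [D]
10: W B3 → L1 hit [D]
11: R B1 → L1 miss wb→B3 [-]
12: W B3 → L1 miss [D]
13: R B3 → L1 hit [D]
14: R B0 → L0 miss wb→B4 [-]
15: W B1 → L1 miss wb→B3 [D]

DIRTY = [1]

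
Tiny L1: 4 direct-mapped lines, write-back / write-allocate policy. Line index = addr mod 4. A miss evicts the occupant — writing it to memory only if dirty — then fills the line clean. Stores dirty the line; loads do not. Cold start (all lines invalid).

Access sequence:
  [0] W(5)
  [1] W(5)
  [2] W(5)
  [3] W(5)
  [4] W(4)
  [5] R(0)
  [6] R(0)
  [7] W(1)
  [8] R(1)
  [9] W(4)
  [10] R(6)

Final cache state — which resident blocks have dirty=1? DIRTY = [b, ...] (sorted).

0: W B5 → L1 miss [D]
1: W B5 → L1 hit [D]
2: W B5 → L1 hit [D]
3: W B5 → L1 hit [D]
4: W B4 → L0 miss [D]
5: R B0 → L0 miss wb→B4 [-]
6: R B0 → L0 hit [-]
7: W B1 → L1 miss wb→B5 [D]
8: R B1 → L1 hit [D]
9: W B4 → L0 miss [D]
10: R B6 → L2 miss [-]

DIRTY = [1, 4]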